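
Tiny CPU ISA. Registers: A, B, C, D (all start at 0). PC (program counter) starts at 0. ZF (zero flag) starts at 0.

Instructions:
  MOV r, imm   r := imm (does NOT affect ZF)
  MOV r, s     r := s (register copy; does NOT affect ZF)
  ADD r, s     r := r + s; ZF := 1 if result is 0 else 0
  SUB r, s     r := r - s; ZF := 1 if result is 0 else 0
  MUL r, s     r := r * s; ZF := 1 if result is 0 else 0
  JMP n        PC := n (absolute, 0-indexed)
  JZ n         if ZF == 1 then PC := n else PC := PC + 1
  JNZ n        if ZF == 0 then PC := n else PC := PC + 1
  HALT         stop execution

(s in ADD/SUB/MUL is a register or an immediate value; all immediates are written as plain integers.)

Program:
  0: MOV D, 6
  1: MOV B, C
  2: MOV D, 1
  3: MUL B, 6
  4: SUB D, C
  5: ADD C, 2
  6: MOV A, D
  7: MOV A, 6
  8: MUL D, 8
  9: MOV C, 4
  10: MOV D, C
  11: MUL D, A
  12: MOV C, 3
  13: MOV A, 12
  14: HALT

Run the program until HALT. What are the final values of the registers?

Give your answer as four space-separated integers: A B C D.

Answer: 12 0 3 24

Derivation:
Step 1: PC=0 exec 'MOV D, 6'. After: A=0 B=0 C=0 D=6 ZF=0 PC=1
Step 2: PC=1 exec 'MOV B, C'. After: A=0 B=0 C=0 D=6 ZF=0 PC=2
Step 3: PC=2 exec 'MOV D, 1'. After: A=0 B=0 C=0 D=1 ZF=0 PC=3
Step 4: PC=3 exec 'MUL B, 6'. After: A=0 B=0 C=0 D=1 ZF=1 PC=4
Step 5: PC=4 exec 'SUB D, C'. After: A=0 B=0 C=0 D=1 ZF=0 PC=5
Step 6: PC=5 exec 'ADD C, 2'. After: A=0 B=0 C=2 D=1 ZF=0 PC=6
Step 7: PC=6 exec 'MOV A, D'. After: A=1 B=0 C=2 D=1 ZF=0 PC=7
Step 8: PC=7 exec 'MOV A, 6'. After: A=6 B=0 C=2 D=1 ZF=0 PC=8
Step 9: PC=8 exec 'MUL D, 8'. After: A=6 B=0 C=2 D=8 ZF=0 PC=9
Step 10: PC=9 exec 'MOV C, 4'. After: A=6 B=0 C=4 D=8 ZF=0 PC=10
Step 11: PC=10 exec 'MOV D, C'. After: A=6 B=0 C=4 D=4 ZF=0 PC=11
Step 12: PC=11 exec 'MUL D, A'. After: A=6 B=0 C=4 D=24 ZF=0 PC=12
Step 13: PC=12 exec 'MOV C, 3'. After: A=6 B=0 C=3 D=24 ZF=0 PC=13
Step 14: PC=13 exec 'MOV A, 12'. After: A=12 B=0 C=3 D=24 ZF=0 PC=14
Step 15: PC=14 exec 'HALT'. After: A=12 B=0 C=3 D=24 ZF=0 PC=14 HALTED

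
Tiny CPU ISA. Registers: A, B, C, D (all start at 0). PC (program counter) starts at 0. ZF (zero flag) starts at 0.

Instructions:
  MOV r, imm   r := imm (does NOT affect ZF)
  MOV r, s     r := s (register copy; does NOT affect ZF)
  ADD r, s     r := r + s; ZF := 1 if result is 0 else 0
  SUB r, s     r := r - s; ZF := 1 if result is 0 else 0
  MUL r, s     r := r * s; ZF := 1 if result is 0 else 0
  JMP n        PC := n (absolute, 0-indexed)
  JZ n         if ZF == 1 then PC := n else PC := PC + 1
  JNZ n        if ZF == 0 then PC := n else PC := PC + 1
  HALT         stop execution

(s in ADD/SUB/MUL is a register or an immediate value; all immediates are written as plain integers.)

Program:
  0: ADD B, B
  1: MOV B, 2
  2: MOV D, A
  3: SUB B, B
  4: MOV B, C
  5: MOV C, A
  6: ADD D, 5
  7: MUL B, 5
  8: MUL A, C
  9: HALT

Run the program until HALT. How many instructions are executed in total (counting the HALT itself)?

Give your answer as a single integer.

Answer: 10

Derivation:
Step 1: PC=0 exec 'ADD B, B'. After: A=0 B=0 C=0 D=0 ZF=1 PC=1
Step 2: PC=1 exec 'MOV B, 2'. After: A=0 B=2 C=0 D=0 ZF=1 PC=2
Step 3: PC=2 exec 'MOV D, A'. After: A=0 B=2 C=0 D=0 ZF=1 PC=3
Step 4: PC=3 exec 'SUB B, B'. After: A=0 B=0 C=0 D=0 ZF=1 PC=4
Step 5: PC=4 exec 'MOV B, C'. After: A=0 B=0 C=0 D=0 ZF=1 PC=5
Step 6: PC=5 exec 'MOV C, A'. After: A=0 B=0 C=0 D=0 ZF=1 PC=6
Step 7: PC=6 exec 'ADD D, 5'. After: A=0 B=0 C=0 D=5 ZF=0 PC=7
Step 8: PC=7 exec 'MUL B, 5'. After: A=0 B=0 C=0 D=5 ZF=1 PC=8
Step 9: PC=8 exec 'MUL A, C'. After: A=0 B=0 C=0 D=5 ZF=1 PC=9
Step 10: PC=9 exec 'HALT'. After: A=0 B=0 C=0 D=5 ZF=1 PC=9 HALTED
Total instructions executed: 10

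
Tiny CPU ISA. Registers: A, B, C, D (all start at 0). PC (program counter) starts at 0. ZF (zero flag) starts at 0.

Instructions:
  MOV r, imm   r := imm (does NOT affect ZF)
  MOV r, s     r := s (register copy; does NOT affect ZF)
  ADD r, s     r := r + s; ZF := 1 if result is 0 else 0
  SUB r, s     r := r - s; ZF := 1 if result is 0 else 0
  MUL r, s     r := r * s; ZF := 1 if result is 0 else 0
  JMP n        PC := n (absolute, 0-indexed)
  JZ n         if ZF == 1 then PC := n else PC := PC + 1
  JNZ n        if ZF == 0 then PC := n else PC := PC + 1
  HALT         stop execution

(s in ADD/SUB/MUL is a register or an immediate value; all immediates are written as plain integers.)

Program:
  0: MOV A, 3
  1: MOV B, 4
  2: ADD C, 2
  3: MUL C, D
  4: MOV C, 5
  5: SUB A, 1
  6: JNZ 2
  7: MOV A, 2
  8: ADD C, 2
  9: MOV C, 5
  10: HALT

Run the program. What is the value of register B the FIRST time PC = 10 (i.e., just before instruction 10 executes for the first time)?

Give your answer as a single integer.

Step 1: PC=0 exec 'MOV A, 3'. After: A=3 B=0 C=0 D=0 ZF=0 PC=1
Step 2: PC=1 exec 'MOV B, 4'. After: A=3 B=4 C=0 D=0 ZF=0 PC=2
Step 3: PC=2 exec 'ADD C, 2'. After: A=3 B=4 C=2 D=0 ZF=0 PC=3
Step 4: PC=3 exec 'MUL C, D'. After: A=3 B=4 C=0 D=0 ZF=1 PC=4
Step 5: PC=4 exec 'MOV C, 5'. After: A=3 B=4 C=5 D=0 ZF=1 PC=5
Step 6: PC=5 exec 'SUB A, 1'. After: A=2 B=4 C=5 D=0 ZF=0 PC=6
Step 7: PC=6 exec 'JNZ 2'. After: A=2 B=4 C=5 D=0 ZF=0 PC=2
Step 8: PC=2 exec 'ADD C, 2'. After: A=2 B=4 C=7 D=0 ZF=0 PC=3
Step 9: PC=3 exec 'MUL C, D'. After: A=2 B=4 C=0 D=0 ZF=1 PC=4
Step 10: PC=4 exec 'MOV C, 5'. After: A=2 B=4 C=5 D=0 ZF=1 PC=5
Step 11: PC=5 exec 'SUB A, 1'. After: A=1 B=4 C=5 D=0 ZF=0 PC=6
Step 12: PC=6 exec 'JNZ 2'. After: A=1 B=4 C=5 D=0 ZF=0 PC=2
Step 13: PC=2 exec 'ADD C, 2'. After: A=1 B=4 C=7 D=0 ZF=0 PC=3
Step 14: PC=3 exec 'MUL C, D'. After: A=1 B=4 C=0 D=0 ZF=1 PC=4
Step 15: PC=4 exec 'MOV C, 5'. After: A=1 B=4 C=5 D=0 ZF=1 PC=5
Step 16: PC=5 exec 'SUB A, 1'. After: A=0 B=4 C=5 D=0 ZF=1 PC=6
Step 17: PC=6 exec 'JNZ 2'. After: A=0 B=4 C=5 D=0 ZF=1 PC=7
Step 18: PC=7 exec 'MOV A, 2'. After: A=2 B=4 C=5 D=0 ZF=1 PC=8
Step 19: PC=8 exec 'ADD C, 2'. After: A=2 B=4 C=7 D=0 ZF=0 PC=9
Step 20: PC=9 exec 'MOV C, 5'. After: A=2 B=4 C=5 D=0 ZF=0 PC=10
First time PC=10: B=4

4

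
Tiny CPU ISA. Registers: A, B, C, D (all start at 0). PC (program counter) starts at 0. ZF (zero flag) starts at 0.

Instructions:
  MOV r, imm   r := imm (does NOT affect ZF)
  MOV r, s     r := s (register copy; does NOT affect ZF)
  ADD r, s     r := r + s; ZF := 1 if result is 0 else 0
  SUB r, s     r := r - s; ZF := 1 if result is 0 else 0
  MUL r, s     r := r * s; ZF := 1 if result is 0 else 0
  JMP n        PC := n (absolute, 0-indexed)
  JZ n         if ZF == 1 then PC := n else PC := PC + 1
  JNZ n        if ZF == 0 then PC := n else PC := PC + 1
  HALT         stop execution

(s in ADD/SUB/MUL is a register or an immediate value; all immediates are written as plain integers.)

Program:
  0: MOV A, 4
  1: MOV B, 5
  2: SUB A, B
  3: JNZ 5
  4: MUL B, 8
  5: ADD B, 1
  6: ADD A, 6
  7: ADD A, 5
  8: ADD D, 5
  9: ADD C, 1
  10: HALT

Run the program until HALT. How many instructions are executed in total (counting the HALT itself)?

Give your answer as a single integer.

Step 1: PC=0 exec 'MOV A, 4'. After: A=4 B=0 C=0 D=0 ZF=0 PC=1
Step 2: PC=1 exec 'MOV B, 5'. After: A=4 B=5 C=0 D=0 ZF=0 PC=2
Step 3: PC=2 exec 'SUB A, B'. After: A=-1 B=5 C=0 D=0 ZF=0 PC=3
Step 4: PC=3 exec 'JNZ 5'. After: A=-1 B=5 C=0 D=0 ZF=0 PC=5
Step 5: PC=5 exec 'ADD B, 1'. After: A=-1 B=6 C=0 D=0 ZF=0 PC=6
Step 6: PC=6 exec 'ADD A, 6'. After: A=5 B=6 C=0 D=0 ZF=0 PC=7
Step 7: PC=7 exec 'ADD A, 5'. After: A=10 B=6 C=0 D=0 ZF=0 PC=8
Step 8: PC=8 exec 'ADD D, 5'. After: A=10 B=6 C=0 D=5 ZF=0 PC=9
Step 9: PC=9 exec 'ADD C, 1'. After: A=10 B=6 C=1 D=5 ZF=0 PC=10
Step 10: PC=10 exec 'HALT'. After: A=10 B=6 C=1 D=5 ZF=0 PC=10 HALTED
Total instructions executed: 10

Answer: 10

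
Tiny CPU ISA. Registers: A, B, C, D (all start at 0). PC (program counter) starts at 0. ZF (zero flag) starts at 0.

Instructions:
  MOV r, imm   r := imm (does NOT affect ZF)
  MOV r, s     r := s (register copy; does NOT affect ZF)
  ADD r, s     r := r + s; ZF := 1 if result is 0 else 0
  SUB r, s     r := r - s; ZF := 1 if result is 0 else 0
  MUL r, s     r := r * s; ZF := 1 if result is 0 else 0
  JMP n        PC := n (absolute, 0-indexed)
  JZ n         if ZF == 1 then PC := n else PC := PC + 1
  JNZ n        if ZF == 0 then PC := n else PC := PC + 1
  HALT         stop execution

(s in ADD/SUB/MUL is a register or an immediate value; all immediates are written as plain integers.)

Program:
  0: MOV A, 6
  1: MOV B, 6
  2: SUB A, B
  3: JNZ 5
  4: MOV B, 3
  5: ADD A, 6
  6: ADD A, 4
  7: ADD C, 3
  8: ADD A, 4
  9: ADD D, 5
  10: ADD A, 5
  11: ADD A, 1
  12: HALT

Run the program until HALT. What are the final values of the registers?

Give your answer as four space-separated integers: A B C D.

Step 1: PC=0 exec 'MOV A, 6'. After: A=6 B=0 C=0 D=0 ZF=0 PC=1
Step 2: PC=1 exec 'MOV B, 6'. After: A=6 B=6 C=0 D=0 ZF=0 PC=2
Step 3: PC=2 exec 'SUB A, B'. After: A=0 B=6 C=0 D=0 ZF=1 PC=3
Step 4: PC=3 exec 'JNZ 5'. After: A=0 B=6 C=0 D=0 ZF=1 PC=4
Step 5: PC=4 exec 'MOV B, 3'. After: A=0 B=3 C=0 D=0 ZF=1 PC=5
Step 6: PC=5 exec 'ADD A, 6'. After: A=6 B=3 C=0 D=0 ZF=0 PC=6
Step 7: PC=6 exec 'ADD A, 4'. After: A=10 B=3 C=0 D=0 ZF=0 PC=7
Step 8: PC=7 exec 'ADD C, 3'. After: A=10 B=3 C=3 D=0 ZF=0 PC=8
Step 9: PC=8 exec 'ADD A, 4'. After: A=14 B=3 C=3 D=0 ZF=0 PC=9
Step 10: PC=9 exec 'ADD D, 5'. After: A=14 B=3 C=3 D=5 ZF=0 PC=10
Step 11: PC=10 exec 'ADD A, 5'. After: A=19 B=3 C=3 D=5 ZF=0 PC=11
Step 12: PC=11 exec 'ADD A, 1'. After: A=20 B=3 C=3 D=5 ZF=0 PC=12
Step 13: PC=12 exec 'HALT'. After: A=20 B=3 C=3 D=5 ZF=0 PC=12 HALTED

Answer: 20 3 3 5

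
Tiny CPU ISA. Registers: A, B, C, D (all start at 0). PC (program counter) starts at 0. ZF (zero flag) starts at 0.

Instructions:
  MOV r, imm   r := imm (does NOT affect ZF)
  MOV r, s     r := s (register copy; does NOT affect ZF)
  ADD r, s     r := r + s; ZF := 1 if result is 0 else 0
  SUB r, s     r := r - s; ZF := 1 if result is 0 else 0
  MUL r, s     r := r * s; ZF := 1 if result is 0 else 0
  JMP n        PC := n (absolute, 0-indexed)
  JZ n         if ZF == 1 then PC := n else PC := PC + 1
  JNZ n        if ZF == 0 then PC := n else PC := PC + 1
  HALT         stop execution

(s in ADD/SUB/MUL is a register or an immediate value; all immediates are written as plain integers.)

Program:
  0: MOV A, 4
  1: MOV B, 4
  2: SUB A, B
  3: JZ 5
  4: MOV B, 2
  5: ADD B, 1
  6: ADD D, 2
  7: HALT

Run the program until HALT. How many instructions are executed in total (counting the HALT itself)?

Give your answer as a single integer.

Answer: 7

Derivation:
Step 1: PC=0 exec 'MOV A, 4'. After: A=4 B=0 C=0 D=0 ZF=0 PC=1
Step 2: PC=1 exec 'MOV B, 4'. After: A=4 B=4 C=0 D=0 ZF=0 PC=2
Step 3: PC=2 exec 'SUB A, B'. After: A=0 B=4 C=0 D=0 ZF=1 PC=3
Step 4: PC=3 exec 'JZ 5'. After: A=0 B=4 C=0 D=0 ZF=1 PC=5
Step 5: PC=5 exec 'ADD B, 1'. After: A=0 B=5 C=0 D=0 ZF=0 PC=6
Step 6: PC=6 exec 'ADD D, 2'. After: A=0 B=5 C=0 D=2 ZF=0 PC=7
Step 7: PC=7 exec 'HALT'. After: A=0 B=5 C=0 D=2 ZF=0 PC=7 HALTED
Total instructions executed: 7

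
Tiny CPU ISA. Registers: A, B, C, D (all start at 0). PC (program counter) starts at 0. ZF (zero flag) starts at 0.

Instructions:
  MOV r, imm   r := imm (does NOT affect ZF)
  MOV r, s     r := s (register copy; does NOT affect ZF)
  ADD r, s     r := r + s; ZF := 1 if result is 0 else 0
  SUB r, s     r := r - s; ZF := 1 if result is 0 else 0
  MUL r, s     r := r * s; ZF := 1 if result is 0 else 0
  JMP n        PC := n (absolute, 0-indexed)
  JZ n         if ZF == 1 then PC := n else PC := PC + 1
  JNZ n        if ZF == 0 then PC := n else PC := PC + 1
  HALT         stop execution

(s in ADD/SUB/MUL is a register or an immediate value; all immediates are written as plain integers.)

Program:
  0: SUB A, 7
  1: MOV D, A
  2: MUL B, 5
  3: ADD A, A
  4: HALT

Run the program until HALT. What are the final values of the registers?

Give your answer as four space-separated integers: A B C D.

Answer: -14 0 0 -7

Derivation:
Step 1: PC=0 exec 'SUB A, 7'. After: A=-7 B=0 C=0 D=0 ZF=0 PC=1
Step 2: PC=1 exec 'MOV D, A'. After: A=-7 B=0 C=0 D=-7 ZF=0 PC=2
Step 3: PC=2 exec 'MUL B, 5'. After: A=-7 B=0 C=0 D=-7 ZF=1 PC=3
Step 4: PC=3 exec 'ADD A, A'. After: A=-14 B=0 C=0 D=-7 ZF=0 PC=4
Step 5: PC=4 exec 'HALT'. After: A=-14 B=0 C=0 D=-7 ZF=0 PC=4 HALTED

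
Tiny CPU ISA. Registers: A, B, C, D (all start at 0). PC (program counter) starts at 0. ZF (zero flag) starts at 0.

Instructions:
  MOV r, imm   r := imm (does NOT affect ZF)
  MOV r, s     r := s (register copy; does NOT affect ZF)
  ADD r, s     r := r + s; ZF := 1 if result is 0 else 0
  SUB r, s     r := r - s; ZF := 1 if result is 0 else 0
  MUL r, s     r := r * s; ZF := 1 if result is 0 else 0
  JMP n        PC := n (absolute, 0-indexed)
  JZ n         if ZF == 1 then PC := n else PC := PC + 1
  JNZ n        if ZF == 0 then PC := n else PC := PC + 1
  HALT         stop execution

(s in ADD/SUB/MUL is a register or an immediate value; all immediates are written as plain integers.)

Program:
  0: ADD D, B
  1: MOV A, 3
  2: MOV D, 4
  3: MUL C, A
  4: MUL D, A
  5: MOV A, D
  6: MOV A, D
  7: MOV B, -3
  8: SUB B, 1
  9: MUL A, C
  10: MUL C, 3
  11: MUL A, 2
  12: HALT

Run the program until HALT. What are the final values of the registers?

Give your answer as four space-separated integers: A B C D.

Answer: 0 -4 0 12

Derivation:
Step 1: PC=0 exec 'ADD D, B'. After: A=0 B=0 C=0 D=0 ZF=1 PC=1
Step 2: PC=1 exec 'MOV A, 3'. After: A=3 B=0 C=0 D=0 ZF=1 PC=2
Step 3: PC=2 exec 'MOV D, 4'. After: A=3 B=0 C=0 D=4 ZF=1 PC=3
Step 4: PC=3 exec 'MUL C, A'. After: A=3 B=0 C=0 D=4 ZF=1 PC=4
Step 5: PC=4 exec 'MUL D, A'. After: A=3 B=0 C=0 D=12 ZF=0 PC=5
Step 6: PC=5 exec 'MOV A, D'. After: A=12 B=0 C=0 D=12 ZF=0 PC=6
Step 7: PC=6 exec 'MOV A, D'. After: A=12 B=0 C=0 D=12 ZF=0 PC=7
Step 8: PC=7 exec 'MOV B, -3'. After: A=12 B=-3 C=0 D=12 ZF=0 PC=8
Step 9: PC=8 exec 'SUB B, 1'. After: A=12 B=-4 C=0 D=12 ZF=0 PC=9
Step 10: PC=9 exec 'MUL A, C'. After: A=0 B=-4 C=0 D=12 ZF=1 PC=10
Step 11: PC=10 exec 'MUL C, 3'. After: A=0 B=-4 C=0 D=12 ZF=1 PC=11
Step 12: PC=11 exec 'MUL A, 2'. After: A=0 B=-4 C=0 D=12 ZF=1 PC=12
Step 13: PC=12 exec 'HALT'. After: A=0 B=-4 C=0 D=12 ZF=1 PC=12 HALTED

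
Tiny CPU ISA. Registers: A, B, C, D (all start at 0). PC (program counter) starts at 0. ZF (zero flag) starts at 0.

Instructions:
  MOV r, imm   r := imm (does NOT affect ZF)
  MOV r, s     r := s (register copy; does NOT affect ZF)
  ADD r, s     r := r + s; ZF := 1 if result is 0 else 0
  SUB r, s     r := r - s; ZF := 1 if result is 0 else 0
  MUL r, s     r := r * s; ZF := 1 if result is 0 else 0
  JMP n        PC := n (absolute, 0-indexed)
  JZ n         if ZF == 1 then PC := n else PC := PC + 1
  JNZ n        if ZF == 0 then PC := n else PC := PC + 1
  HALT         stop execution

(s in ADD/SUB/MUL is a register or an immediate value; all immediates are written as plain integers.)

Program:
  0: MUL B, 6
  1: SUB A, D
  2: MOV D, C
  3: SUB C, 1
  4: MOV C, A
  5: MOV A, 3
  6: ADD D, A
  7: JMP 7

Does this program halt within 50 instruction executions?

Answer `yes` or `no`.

Step 1: PC=0 exec 'MUL B, 6'. After: A=0 B=0 C=0 D=0 ZF=1 PC=1
Step 2: PC=1 exec 'SUB A, D'. After: A=0 B=0 C=0 D=0 ZF=1 PC=2
Step 3: PC=2 exec 'MOV D, C'. After: A=0 B=0 C=0 D=0 ZF=1 PC=3
Step 4: PC=3 exec 'SUB C, 1'. After: A=0 B=0 C=-1 D=0 ZF=0 PC=4
Step 5: PC=4 exec 'MOV C, A'. After: A=0 B=0 C=0 D=0 ZF=0 PC=5
Step 6: PC=5 exec 'MOV A, 3'. After: A=3 B=0 C=0 D=0 ZF=0 PC=6
Step 7: PC=6 exec 'ADD D, A'. After: A=3 B=0 C=0 D=3 ZF=0 PC=7
Step 8: PC=7 exec 'JMP 7'. After: A=3 B=0 C=0 D=3 ZF=0 PC=7
State after step 8 equals state after step 7: the program is in a cycle of length 1 and will never halt.

Answer: no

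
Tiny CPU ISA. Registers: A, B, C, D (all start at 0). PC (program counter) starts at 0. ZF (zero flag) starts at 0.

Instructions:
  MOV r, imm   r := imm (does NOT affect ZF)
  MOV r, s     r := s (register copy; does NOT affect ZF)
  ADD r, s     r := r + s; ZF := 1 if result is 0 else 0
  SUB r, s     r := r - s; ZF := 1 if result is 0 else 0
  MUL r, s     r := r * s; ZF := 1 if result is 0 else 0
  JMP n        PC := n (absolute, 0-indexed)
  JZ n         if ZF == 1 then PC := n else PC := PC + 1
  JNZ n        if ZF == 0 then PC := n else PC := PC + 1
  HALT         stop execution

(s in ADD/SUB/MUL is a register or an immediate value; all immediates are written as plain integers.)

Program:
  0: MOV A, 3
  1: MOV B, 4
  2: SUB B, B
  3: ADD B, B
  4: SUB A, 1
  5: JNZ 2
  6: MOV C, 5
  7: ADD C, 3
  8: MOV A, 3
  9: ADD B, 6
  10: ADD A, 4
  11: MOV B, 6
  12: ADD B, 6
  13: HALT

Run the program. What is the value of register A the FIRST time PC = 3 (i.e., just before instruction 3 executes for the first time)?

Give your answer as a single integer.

Step 1: PC=0 exec 'MOV A, 3'. After: A=3 B=0 C=0 D=0 ZF=0 PC=1
Step 2: PC=1 exec 'MOV B, 4'. After: A=3 B=4 C=0 D=0 ZF=0 PC=2
Step 3: PC=2 exec 'SUB B, B'. After: A=3 B=0 C=0 D=0 ZF=1 PC=3
First time PC=3: A=3

3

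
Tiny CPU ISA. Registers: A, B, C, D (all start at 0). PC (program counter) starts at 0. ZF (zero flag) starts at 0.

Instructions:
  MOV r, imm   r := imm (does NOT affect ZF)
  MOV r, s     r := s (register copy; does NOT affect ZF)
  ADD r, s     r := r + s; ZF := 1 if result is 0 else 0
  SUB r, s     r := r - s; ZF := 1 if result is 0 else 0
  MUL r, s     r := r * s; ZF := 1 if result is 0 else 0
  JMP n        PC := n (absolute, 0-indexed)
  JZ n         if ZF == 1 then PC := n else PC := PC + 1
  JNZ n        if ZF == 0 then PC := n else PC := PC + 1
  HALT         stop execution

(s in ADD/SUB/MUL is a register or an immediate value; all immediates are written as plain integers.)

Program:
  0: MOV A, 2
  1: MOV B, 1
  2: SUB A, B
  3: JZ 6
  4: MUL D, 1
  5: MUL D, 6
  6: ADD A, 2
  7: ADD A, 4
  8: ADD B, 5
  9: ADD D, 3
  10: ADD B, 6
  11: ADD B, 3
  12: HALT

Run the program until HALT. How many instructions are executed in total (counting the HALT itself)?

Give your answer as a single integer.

Step 1: PC=0 exec 'MOV A, 2'. After: A=2 B=0 C=0 D=0 ZF=0 PC=1
Step 2: PC=1 exec 'MOV B, 1'. After: A=2 B=1 C=0 D=0 ZF=0 PC=2
Step 3: PC=2 exec 'SUB A, B'. After: A=1 B=1 C=0 D=0 ZF=0 PC=3
Step 4: PC=3 exec 'JZ 6'. After: A=1 B=1 C=0 D=0 ZF=0 PC=4
Step 5: PC=4 exec 'MUL D, 1'. After: A=1 B=1 C=0 D=0 ZF=1 PC=5
Step 6: PC=5 exec 'MUL D, 6'. After: A=1 B=1 C=0 D=0 ZF=1 PC=6
Step 7: PC=6 exec 'ADD A, 2'. After: A=3 B=1 C=0 D=0 ZF=0 PC=7
Step 8: PC=7 exec 'ADD A, 4'. After: A=7 B=1 C=0 D=0 ZF=0 PC=8
Step 9: PC=8 exec 'ADD B, 5'. After: A=7 B=6 C=0 D=0 ZF=0 PC=9
Step 10: PC=9 exec 'ADD D, 3'. After: A=7 B=6 C=0 D=3 ZF=0 PC=10
Step 11: PC=10 exec 'ADD B, 6'. After: A=7 B=12 C=0 D=3 ZF=0 PC=11
Step 12: PC=11 exec 'ADD B, 3'. After: A=7 B=15 C=0 D=3 ZF=0 PC=12
Step 13: PC=12 exec 'HALT'. After: A=7 B=15 C=0 D=3 ZF=0 PC=12 HALTED
Total instructions executed: 13

Answer: 13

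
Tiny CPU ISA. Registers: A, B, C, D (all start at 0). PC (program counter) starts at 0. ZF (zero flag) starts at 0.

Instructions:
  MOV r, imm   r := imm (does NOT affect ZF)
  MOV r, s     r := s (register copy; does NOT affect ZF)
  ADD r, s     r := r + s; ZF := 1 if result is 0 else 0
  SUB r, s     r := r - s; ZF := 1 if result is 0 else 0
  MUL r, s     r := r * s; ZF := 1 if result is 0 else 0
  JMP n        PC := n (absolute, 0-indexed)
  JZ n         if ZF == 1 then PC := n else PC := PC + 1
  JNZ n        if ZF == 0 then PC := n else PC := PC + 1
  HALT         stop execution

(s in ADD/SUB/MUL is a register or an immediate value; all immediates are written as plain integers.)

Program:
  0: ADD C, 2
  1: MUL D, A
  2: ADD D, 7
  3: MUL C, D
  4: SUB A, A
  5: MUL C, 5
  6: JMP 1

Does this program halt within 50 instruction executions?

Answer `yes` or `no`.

Answer: no

Derivation:
Step 1: PC=0 exec 'ADD C, 2'. After: A=0 B=0 C=2 D=0 ZF=0 PC=1
Step 2: PC=1 exec 'MUL D, A'. After: A=0 B=0 C=2 D=0 ZF=1 PC=2
Step 3: PC=2 exec 'ADD D, 7'. After: A=0 B=0 C=2 D=7 ZF=0 PC=3
Step 4: PC=3 exec 'MUL C, D'. After: A=0 B=0 C=14 D=7 ZF=0 PC=4
Step 5: PC=4 exec 'SUB A, A'. After: A=0 B=0 C=14 D=7 ZF=1 PC=5
Step 6: PC=5 exec 'MUL C, 5'. After: A=0 B=0 C=70 D=7 ZF=0 PC=6
Step 7: PC=6 exec 'JMP 1'. After: A=0 B=0 C=70 D=7 ZF=0 PC=1
Step 8: PC=1 exec 'MUL D, A'. After: A=0 B=0 C=70 D=0 ZF=1 PC=2
Step 9: PC=2 exec 'ADD D, 7'. After: A=0 B=0 C=70 D=7 ZF=0 PC=3
Step 10: PC=3 exec 'MUL C, D'. After: A=0 B=0 C=490 D=7 ZF=0 PC=4
Step 11: PC=4 exec 'SUB A, A'. After: A=0 B=0 C=490 D=7 ZF=1 PC=5
Step 12: PC=5 exec 'MUL C, 5'. After: A=0 B=0 C=2450 D=7 ZF=0 PC=6
Step 13: PC=6 exec 'JMP 1'. After: A=0 B=0 C=2450 D=7 ZF=0 PC=1
Step 14: PC=1 exec 'MUL D, A'. After: A=0 B=0 C=2450 D=0 ZF=1 PC=2
Step 15: PC=2 exec 'ADD D, 7'. After: A=0 B=0 C=2450 D=7 ZF=0 PC=3
After 50 steps: not halted. PC revisits the same instructions with no path to HALT; will never halt.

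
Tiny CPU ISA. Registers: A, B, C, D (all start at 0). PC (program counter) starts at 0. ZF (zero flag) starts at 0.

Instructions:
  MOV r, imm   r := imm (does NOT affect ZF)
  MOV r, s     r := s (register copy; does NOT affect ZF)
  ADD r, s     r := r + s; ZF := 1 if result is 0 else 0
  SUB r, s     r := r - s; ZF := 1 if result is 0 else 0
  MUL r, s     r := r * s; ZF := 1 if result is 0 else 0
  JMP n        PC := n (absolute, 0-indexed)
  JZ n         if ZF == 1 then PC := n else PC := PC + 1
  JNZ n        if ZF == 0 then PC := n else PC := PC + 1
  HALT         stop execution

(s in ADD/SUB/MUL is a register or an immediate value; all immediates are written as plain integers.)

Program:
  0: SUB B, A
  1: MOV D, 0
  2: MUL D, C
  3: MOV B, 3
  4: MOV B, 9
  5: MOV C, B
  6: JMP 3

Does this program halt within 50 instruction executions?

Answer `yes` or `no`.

Answer: no

Derivation:
Step 1: PC=0 exec 'SUB B, A'. After: A=0 B=0 C=0 D=0 ZF=1 PC=1
Step 2: PC=1 exec 'MOV D, 0'. After: A=0 B=0 C=0 D=0 ZF=1 PC=2
Step 3: PC=2 exec 'MUL D, C'. After: A=0 B=0 C=0 D=0 ZF=1 PC=3
Step 4: PC=3 exec 'MOV B, 3'. After: A=0 B=3 C=0 D=0 ZF=1 PC=4
Step 5: PC=4 exec 'MOV B, 9'. After: A=0 B=9 C=0 D=0 ZF=1 PC=5
Step 6: PC=5 exec 'MOV C, B'. After: A=0 B=9 C=9 D=0 ZF=1 PC=6
Step 7: PC=6 exec 'JMP 3'. After: A=0 B=9 C=9 D=0 ZF=1 PC=3
Step 8: PC=3 exec 'MOV B, 3'. After: A=0 B=3 C=9 D=0 ZF=1 PC=4
Step 9: PC=4 exec 'MOV B, 9'. After: A=0 B=9 C=9 D=0 ZF=1 PC=5
Step 10: PC=5 exec 'MOV C, B'. After: A=0 B=9 C=9 D=0 ZF=1 PC=6
State after step 10 equals state after step 6: the program is in a cycle of length 4 and will never halt.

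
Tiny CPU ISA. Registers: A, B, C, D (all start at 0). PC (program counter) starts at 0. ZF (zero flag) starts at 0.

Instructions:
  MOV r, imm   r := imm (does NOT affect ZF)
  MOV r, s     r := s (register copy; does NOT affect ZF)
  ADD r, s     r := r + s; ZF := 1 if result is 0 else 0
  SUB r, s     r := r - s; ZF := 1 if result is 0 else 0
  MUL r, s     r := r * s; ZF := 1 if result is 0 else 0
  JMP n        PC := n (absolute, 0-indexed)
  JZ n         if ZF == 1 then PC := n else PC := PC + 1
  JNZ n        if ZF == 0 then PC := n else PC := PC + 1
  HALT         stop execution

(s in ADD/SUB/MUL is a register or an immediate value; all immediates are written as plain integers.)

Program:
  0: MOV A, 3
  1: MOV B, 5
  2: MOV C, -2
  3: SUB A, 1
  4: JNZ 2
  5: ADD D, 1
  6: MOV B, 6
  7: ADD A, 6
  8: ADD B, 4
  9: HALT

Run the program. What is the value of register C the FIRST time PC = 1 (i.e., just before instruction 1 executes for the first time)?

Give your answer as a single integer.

Step 1: PC=0 exec 'MOV A, 3'. After: A=3 B=0 C=0 D=0 ZF=0 PC=1
First time PC=1: C=0

0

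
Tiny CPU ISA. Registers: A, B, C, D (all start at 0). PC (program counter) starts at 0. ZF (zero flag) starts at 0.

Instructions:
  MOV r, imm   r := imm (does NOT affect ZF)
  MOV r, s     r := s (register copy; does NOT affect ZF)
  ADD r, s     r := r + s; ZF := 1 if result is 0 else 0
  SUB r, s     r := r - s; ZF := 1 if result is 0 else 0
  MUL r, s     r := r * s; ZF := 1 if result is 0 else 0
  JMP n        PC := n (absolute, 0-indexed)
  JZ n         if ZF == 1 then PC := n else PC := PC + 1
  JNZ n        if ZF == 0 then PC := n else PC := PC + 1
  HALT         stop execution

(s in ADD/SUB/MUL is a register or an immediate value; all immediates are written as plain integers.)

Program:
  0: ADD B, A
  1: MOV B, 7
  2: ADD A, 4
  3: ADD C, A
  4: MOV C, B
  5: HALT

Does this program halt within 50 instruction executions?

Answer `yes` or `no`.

Answer: yes

Derivation:
Step 1: PC=0 exec 'ADD B, A'. After: A=0 B=0 C=0 D=0 ZF=1 PC=1
Step 2: PC=1 exec 'MOV B, 7'. After: A=0 B=7 C=0 D=0 ZF=1 PC=2
Step 3: PC=2 exec 'ADD A, 4'. After: A=4 B=7 C=0 D=0 ZF=0 PC=3
Step 4: PC=3 exec 'ADD C, A'. After: A=4 B=7 C=4 D=0 ZF=0 PC=4
Step 5: PC=4 exec 'MOV C, B'. After: A=4 B=7 C=7 D=0 ZF=0 PC=5
Step 6: PC=5 exec 'HALT'. After: A=4 B=7 C=7 D=0 ZF=0 PC=5 HALTED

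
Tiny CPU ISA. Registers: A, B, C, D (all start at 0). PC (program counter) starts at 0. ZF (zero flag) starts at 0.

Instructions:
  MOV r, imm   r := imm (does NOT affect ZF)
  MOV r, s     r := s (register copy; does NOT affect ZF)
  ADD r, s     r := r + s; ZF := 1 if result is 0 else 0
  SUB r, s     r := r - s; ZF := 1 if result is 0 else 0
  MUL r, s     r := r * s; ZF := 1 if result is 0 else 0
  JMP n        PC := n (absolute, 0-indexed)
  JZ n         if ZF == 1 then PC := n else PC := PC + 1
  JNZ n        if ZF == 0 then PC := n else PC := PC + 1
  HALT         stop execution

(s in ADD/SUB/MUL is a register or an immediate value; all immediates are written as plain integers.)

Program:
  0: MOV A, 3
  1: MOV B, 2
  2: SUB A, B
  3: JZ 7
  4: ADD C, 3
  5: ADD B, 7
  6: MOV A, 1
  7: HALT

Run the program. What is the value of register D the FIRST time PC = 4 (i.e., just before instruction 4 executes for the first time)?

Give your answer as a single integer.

Step 1: PC=0 exec 'MOV A, 3'. After: A=3 B=0 C=0 D=0 ZF=0 PC=1
Step 2: PC=1 exec 'MOV B, 2'. After: A=3 B=2 C=0 D=0 ZF=0 PC=2
Step 3: PC=2 exec 'SUB A, B'. After: A=1 B=2 C=0 D=0 ZF=0 PC=3
Step 4: PC=3 exec 'JZ 7'. After: A=1 B=2 C=0 D=0 ZF=0 PC=4
First time PC=4: D=0

0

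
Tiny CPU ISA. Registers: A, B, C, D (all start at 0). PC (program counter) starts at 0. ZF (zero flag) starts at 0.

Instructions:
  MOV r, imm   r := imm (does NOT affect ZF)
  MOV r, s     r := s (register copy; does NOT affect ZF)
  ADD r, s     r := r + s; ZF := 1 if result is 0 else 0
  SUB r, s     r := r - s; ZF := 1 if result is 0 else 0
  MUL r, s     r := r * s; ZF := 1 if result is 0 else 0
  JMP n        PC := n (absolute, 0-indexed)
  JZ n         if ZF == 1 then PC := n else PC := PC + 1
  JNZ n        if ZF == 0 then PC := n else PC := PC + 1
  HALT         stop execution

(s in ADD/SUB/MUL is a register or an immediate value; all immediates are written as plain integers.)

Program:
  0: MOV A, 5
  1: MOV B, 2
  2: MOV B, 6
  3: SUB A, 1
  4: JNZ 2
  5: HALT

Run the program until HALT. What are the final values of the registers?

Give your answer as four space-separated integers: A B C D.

Step 1: PC=0 exec 'MOV A, 5'. After: A=5 B=0 C=0 D=0 ZF=0 PC=1
Step 2: PC=1 exec 'MOV B, 2'. After: A=5 B=2 C=0 D=0 ZF=0 PC=2
Step 3: PC=2 exec 'MOV B, 6'. After: A=5 B=6 C=0 D=0 ZF=0 PC=3
Step 4: PC=3 exec 'SUB A, 1'. After: A=4 B=6 C=0 D=0 ZF=0 PC=4
Step 5: PC=4 exec 'JNZ 2'. After: A=4 B=6 C=0 D=0 ZF=0 PC=2
Step 6: PC=2 exec 'MOV B, 6'. After: A=4 B=6 C=0 D=0 ZF=0 PC=3
Step 7: PC=3 exec 'SUB A, 1'. After: A=3 B=6 C=0 D=0 ZF=0 PC=4
Step 8: PC=4 exec 'JNZ 2'. After: A=3 B=6 C=0 D=0 ZF=0 PC=2
Step 9: PC=2 exec 'MOV B, 6'. After: A=3 B=6 C=0 D=0 ZF=0 PC=3
Step 10: PC=3 exec 'SUB A, 1'. After: A=2 B=6 C=0 D=0 ZF=0 PC=4
Step 11: PC=4 exec 'JNZ 2'. After: A=2 B=6 C=0 D=0 ZF=0 PC=2
Step 12: PC=2 exec 'MOV B, 6'. After: A=2 B=6 C=0 D=0 ZF=0 PC=3
Step 13: PC=3 exec 'SUB A, 1'. After: A=1 B=6 C=0 D=0 ZF=0 PC=4
Step 14: PC=4 exec 'JNZ 2'. After: A=1 B=6 C=0 D=0 ZF=0 PC=2
Step 15: PC=2 exec 'MOV B, 6'. After: A=1 B=6 C=0 D=0 ZF=0 PC=3
Step 16: PC=3 exec 'SUB A, 1'. After: A=0 B=6 C=0 D=0 ZF=1 PC=4
Step 17: PC=4 exec 'JNZ 2'. After: A=0 B=6 C=0 D=0 ZF=1 PC=5
Step 18: PC=5 exec 'HALT'. After: A=0 B=6 C=0 D=0 ZF=1 PC=5 HALTED

Answer: 0 6 0 0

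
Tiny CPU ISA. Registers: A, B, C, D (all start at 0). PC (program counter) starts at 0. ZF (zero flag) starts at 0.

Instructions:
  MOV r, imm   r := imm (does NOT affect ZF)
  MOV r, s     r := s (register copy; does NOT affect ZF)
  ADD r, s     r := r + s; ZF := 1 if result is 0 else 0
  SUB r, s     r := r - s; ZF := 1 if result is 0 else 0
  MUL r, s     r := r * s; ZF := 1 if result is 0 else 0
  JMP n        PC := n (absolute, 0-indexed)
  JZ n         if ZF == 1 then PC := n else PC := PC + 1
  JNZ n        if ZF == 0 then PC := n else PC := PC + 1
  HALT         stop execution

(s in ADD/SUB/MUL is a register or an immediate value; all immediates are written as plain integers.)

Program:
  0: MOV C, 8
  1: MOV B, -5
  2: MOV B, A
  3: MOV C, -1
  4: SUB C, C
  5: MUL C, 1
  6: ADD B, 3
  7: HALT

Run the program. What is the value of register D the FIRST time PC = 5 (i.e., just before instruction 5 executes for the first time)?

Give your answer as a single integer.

Step 1: PC=0 exec 'MOV C, 8'. After: A=0 B=0 C=8 D=0 ZF=0 PC=1
Step 2: PC=1 exec 'MOV B, -5'. After: A=0 B=-5 C=8 D=0 ZF=0 PC=2
Step 3: PC=2 exec 'MOV B, A'. After: A=0 B=0 C=8 D=0 ZF=0 PC=3
Step 4: PC=3 exec 'MOV C, -1'. After: A=0 B=0 C=-1 D=0 ZF=0 PC=4
Step 5: PC=4 exec 'SUB C, C'. After: A=0 B=0 C=0 D=0 ZF=1 PC=5
First time PC=5: D=0

0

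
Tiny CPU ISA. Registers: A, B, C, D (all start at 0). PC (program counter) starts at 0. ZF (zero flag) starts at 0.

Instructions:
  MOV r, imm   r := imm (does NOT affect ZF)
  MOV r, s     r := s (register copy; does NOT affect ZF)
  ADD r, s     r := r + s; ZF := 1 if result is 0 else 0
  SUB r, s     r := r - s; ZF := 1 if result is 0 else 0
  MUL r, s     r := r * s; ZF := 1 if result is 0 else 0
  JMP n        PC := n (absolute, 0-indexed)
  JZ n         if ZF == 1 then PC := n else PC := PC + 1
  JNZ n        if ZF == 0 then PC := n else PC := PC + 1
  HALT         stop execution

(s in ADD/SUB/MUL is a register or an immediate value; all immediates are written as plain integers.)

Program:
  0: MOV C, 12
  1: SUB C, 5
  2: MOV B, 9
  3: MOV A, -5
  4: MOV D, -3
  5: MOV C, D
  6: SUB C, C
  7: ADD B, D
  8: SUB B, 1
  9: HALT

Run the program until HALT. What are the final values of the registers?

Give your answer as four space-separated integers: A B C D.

Step 1: PC=0 exec 'MOV C, 12'. After: A=0 B=0 C=12 D=0 ZF=0 PC=1
Step 2: PC=1 exec 'SUB C, 5'. After: A=0 B=0 C=7 D=0 ZF=0 PC=2
Step 3: PC=2 exec 'MOV B, 9'. After: A=0 B=9 C=7 D=0 ZF=0 PC=3
Step 4: PC=3 exec 'MOV A, -5'. After: A=-5 B=9 C=7 D=0 ZF=0 PC=4
Step 5: PC=4 exec 'MOV D, -3'. After: A=-5 B=9 C=7 D=-3 ZF=0 PC=5
Step 6: PC=5 exec 'MOV C, D'. After: A=-5 B=9 C=-3 D=-3 ZF=0 PC=6
Step 7: PC=6 exec 'SUB C, C'. After: A=-5 B=9 C=0 D=-3 ZF=1 PC=7
Step 8: PC=7 exec 'ADD B, D'. After: A=-5 B=6 C=0 D=-3 ZF=0 PC=8
Step 9: PC=8 exec 'SUB B, 1'. After: A=-5 B=5 C=0 D=-3 ZF=0 PC=9
Step 10: PC=9 exec 'HALT'. After: A=-5 B=5 C=0 D=-3 ZF=0 PC=9 HALTED

Answer: -5 5 0 -3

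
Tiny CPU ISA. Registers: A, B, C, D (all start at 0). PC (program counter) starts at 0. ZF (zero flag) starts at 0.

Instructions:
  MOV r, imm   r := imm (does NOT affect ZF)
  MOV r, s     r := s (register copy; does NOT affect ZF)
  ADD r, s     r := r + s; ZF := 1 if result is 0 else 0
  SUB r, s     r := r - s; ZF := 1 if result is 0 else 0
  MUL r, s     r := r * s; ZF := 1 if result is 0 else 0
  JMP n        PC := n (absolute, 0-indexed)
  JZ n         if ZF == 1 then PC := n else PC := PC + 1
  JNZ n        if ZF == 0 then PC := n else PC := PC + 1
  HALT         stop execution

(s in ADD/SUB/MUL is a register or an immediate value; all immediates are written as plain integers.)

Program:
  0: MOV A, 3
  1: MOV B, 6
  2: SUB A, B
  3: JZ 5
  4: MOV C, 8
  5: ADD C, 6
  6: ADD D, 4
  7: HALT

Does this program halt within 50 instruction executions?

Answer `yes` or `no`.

Step 1: PC=0 exec 'MOV A, 3'. After: A=3 B=0 C=0 D=0 ZF=0 PC=1
Step 2: PC=1 exec 'MOV B, 6'. After: A=3 B=6 C=0 D=0 ZF=0 PC=2
Step 3: PC=2 exec 'SUB A, B'. After: A=-3 B=6 C=0 D=0 ZF=0 PC=3
Step 4: PC=3 exec 'JZ 5'. After: A=-3 B=6 C=0 D=0 ZF=0 PC=4
Step 5: PC=4 exec 'MOV C, 8'. After: A=-3 B=6 C=8 D=0 ZF=0 PC=5
Step 6: PC=5 exec 'ADD C, 6'. After: A=-3 B=6 C=14 D=0 ZF=0 PC=6
Step 7: PC=6 exec 'ADD D, 4'. After: A=-3 B=6 C=14 D=4 ZF=0 PC=7
Step 8: PC=7 exec 'HALT'. After: A=-3 B=6 C=14 D=4 ZF=0 PC=7 HALTED

Answer: yes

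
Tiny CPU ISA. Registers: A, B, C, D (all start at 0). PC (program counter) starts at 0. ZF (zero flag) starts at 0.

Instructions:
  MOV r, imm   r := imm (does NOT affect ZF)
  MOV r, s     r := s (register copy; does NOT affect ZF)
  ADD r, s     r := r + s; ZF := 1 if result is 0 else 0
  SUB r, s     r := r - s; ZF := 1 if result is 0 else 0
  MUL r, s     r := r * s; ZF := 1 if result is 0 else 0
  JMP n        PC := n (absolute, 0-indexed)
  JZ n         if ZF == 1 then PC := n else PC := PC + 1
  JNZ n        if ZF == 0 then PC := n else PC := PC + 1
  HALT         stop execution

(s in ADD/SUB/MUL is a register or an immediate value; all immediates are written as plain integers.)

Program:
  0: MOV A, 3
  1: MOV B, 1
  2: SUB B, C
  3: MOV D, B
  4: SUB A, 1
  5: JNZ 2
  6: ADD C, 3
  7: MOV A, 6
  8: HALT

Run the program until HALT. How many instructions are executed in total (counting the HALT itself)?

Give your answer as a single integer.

Step 1: PC=0 exec 'MOV A, 3'. After: A=3 B=0 C=0 D=0 ZF=0 PC=1
Step 2: PC=1 exec 'MOV B, 1'. After: A=3 B=1 C=0 D=0 ZF=0 PC=2
Step 3: PC=2 exec 'SUB B, C'. After: A=3 B=1 C=0 D=0 ZF=0 PC=3
Step 4: PC=3 exec 'MOV D, B'. After: A=3 B=1 C=0 D=1 ZF=0 PC=4
Step 5: PC=4 exec 'SUB A, 1'. After: A=2 B=1 C=0 D=1 ZF=0 PC=5
Step 6: PC=5 exec 'JNZ 2'. After: A=2 B=1 C=0 D=1 ZF=0 PC=2
Step 7: PC=2 exec 'SUB B, C'. After: A=2 B=1 C=0 D=1 ZF=0 PC=3
Step 8: PC=3 exec 'MOV D, B'. After: A=2 B=1 C=0 D=1 ZF=0 PC=4
Step 9: PC=4 exec 'SUB A, 1'. After: A=1 B=1 C=0 D=1 ZF=0 PC=5
Step 10: PC=5 exec 'JNZ 2'. After: A=1 B=1 C=0 D=1 ZF=0 PC=2
Step 11: PC=2 exec 'SUB B, C'. After: A=1 B=1 C=0 D=1 ZF=0 PC=3
Step 12: PC=3 exec 'MOV D, B'. After: A=1 B=1 C=0 D=1 ZF=0 PC=4
Step 13: PC=4 exec 'SUB A, 1'. After: A=0 B=1 C=0 D=1 ZF=1 PC=5
Step 14: PC=5 exec 'JNZ 2'. After: A=0 B=1 C=0 D=1 ZF=1 PC=6
Step 15: PC=6 exec 'ADD C, 3'. After: A=0 B=1 C=3 D=1 ZF=0 PC=7
Step 16: PC=7 exec 'MOV A, 6'. After: A=6 B=1 C=3 D=1 ZF=0 PC=8
Step 17: PC=8 exec 'HALT'. After: A=6 B=1 C=3 D=1 ZF=0 PC=8 HALTED
Total instructions executed: 17

Answer: 17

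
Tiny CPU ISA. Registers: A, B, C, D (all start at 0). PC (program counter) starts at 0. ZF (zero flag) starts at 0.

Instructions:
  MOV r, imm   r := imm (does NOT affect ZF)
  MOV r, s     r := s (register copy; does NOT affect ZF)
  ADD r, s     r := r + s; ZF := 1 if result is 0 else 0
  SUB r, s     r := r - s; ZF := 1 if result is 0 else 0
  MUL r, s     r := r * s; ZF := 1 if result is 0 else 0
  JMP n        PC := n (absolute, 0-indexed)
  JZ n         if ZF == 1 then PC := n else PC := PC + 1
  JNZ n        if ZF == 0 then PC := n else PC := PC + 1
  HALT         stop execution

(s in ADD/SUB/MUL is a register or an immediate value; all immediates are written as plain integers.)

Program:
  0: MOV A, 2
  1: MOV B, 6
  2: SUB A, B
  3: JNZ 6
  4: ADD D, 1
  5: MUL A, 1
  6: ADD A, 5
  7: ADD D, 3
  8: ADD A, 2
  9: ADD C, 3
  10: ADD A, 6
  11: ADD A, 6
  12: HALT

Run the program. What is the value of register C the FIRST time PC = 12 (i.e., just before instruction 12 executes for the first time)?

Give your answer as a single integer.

Step 1: PC=0 exec 'MOV A, 2'. After: A=2 B=0 C=0 D=0 ZF=0 PC=1
Step 2: PC=1 exec 'MOV B, 6'. After: A=2 B=6 C=0 D=0 ZF=0 PC=2
Step 3: PC=2 exec 'SUB A, B'. After: A=-4 B=6 C=0 D=0 ZF=0 PC=3
Step 4: PC=3 exec 'JNZ 6'. After: A=-4 B=6 C=0 D=0 ZF=0 PC=6
Step 5: PC=6 exec 'ADD A, 5'. After: A=1 B=6 C=0 D=0 ZF=0 PC=7
Step 6: PC=7 exec 'ADD D, 3'. After: A=1 B=6 C=0 D=3 ZF=0 PC=8
Step 7: PC=8 exec 'ADD A, 2'. After: A=3 B=6 C=0 D=3 ZF=0 PC=9
Step 8: PC=9 exec 'ADD C, 3'. After: A=3 B=6 C=3 D=3 ZF=0 PC=10
Step 9: PC=10 exec 'ADD A, 6'. After: A=9 B=6 C=3 D=3 ZF=0 PC=11
Step 10: PC=11 exec 'ADD A, 6'. After: A=15 B=6 C=3 D=3 ZF=0 PC=12
First time PC=12: C=3

3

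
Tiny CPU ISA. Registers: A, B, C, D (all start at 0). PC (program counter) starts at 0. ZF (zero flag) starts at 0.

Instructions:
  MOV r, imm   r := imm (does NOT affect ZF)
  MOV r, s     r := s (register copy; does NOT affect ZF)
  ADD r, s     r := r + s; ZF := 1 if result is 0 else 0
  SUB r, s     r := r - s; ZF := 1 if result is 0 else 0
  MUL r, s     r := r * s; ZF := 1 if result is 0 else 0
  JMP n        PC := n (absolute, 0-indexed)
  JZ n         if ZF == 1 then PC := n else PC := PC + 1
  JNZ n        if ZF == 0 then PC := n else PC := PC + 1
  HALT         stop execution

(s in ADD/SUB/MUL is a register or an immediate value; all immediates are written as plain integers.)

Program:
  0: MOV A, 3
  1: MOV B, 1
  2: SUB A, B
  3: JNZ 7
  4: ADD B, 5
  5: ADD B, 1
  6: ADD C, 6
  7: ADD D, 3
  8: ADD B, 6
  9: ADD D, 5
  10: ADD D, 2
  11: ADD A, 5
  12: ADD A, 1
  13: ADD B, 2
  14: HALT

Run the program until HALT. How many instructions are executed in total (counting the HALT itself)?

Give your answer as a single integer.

Answer: 12

Derivation:
Step 1: PC=0 exec 'MOV A, 3'. After: A=3 B=0 C=0 D=0 ZF=0 PC=1
Step 2: PC=1 exec 'MOV B, 1'. After: A=3 B=1 C=0 D=0 ZF=0 PC=2
Step 3: PC=2 exec 'SUB A, B'. After: A=2 B=1 C=0 D=0 ZF=0 PC=3
Step 4: PC=3 exec 'JNZ 7'. After: A=2 B=1 C=0 D=0 ZF=0 PC=7
Step 5: PC=7 exec 'ADD D, 3'. After: A=2 B=1 C=0 D=3 ZF=0 PC=8
Step 6: PC=8 exec 'ADD B, 6'. After: A=2 B=7 C=0 D=3 ZF=0 PC=9
Step 7: PC=9 exec 'ADD D, 5'. After: A=2 B=7 C=0 D=8 ZF=0 PC=10
Step 8: PC=10 exec 'ADD D, 2'. After: A=2 B=7 C=0 D=10 ZF=0 PC=11
Step 9: PC=11 exec 'ADD A, 5'. After: A=7 B=7 C=0 D=10 ZF=0 PC=12
Step 10: PC=12 exec 'ADD A, 1'. After: A=8 B=7 C=0 D=10 ZF=0 PC=13
Step 11: PC=13 exec 'ADD B, 2'. After: A=8 B=9 C=0 D=10 ZF=0 PC=14
Step 12: PC=14 exec 'HALT'. After: A=8 B=9 C=0 D=10 ZF=0 PC=14 HALTED
Total instructions executed: 12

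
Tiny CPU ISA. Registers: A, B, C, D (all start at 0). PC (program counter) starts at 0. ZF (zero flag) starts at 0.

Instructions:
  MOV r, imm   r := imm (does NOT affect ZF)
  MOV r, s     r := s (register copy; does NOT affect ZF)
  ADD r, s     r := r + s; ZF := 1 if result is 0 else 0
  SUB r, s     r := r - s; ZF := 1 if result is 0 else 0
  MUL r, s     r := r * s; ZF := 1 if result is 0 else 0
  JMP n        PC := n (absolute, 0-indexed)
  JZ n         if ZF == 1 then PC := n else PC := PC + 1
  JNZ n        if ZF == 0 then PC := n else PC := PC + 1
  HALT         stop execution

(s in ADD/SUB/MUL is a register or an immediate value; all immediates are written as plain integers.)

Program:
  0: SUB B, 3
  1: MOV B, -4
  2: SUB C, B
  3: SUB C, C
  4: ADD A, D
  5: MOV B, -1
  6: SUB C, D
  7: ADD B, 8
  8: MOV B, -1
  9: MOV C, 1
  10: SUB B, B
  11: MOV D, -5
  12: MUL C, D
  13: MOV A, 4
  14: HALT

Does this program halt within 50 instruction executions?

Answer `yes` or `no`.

Step 1: PC=0 exec 'SUB B, 3'. After: A=0 B=-3 C=0 D=0 ZF=0 PC=1
Step 2: PC=1 exec 'MOV B, -4'. After: A=0 B=-4 C=0 D=0 ZF=0 PC=2
Step 3: PC=2 exec 'SUB C, B'. After: A=0 B=-4 C=4 D=0 ZF=0 PC=3
Step 4: PC=3 exec 'SUB C, C'. After: A=0 B=-4 C=0 D=0 ZF=1 PC=4
Step 5: PC=4 exec 'ADD A, D'. After: A=0 B=-4 C=0 D=0 ZF=1 PC=5
Step 6: PC=5 exec 'MOV B, -1'. After: A=0 B=-1 C=0 D=0 ZF=1 PC=6
Step 7: PC=6 exec 'SUB C, D'. After: A=0 B=-1 C=0 D=0 ZF=1 PC=7
Step 8: PC=7 exec 'ADD B, 8'. After: A=0 B=7 C=0 D=0 ZF=0 PC=8
Step 9: PC=8 exec 'MOV B, -1'. After: A=0 B=-1 C=0 D=0 ZF=0 PC=9
Step 10: PC=9 exec 'MOV C, 1'. After: A=0 B=-1 C=1 D=0 ZF=0 PC=10
Step 11: PC=10 exec 'SUB B, B'. After: A=0 B=0 C=1 D=0 ZF=1 PC=11
Step 12: PC=11 exec 'MOV D, -5'. After: A=0 B=0 C=1 D=-5 ZF=1 PC=12
Step 13: PC=12 exec 'MUL C, D'. After: A=0 B=0 C=-5 D=-5 ZF=0 PC=13
Step 14: PC=13 exec 'MOV A, 4'. After: A=4 B=0 C=-5 D=-5 ZF=0 PC=14
Step 15: PC=14 exec 'HALT'. After: A=4 B=0 C=-5 D=-5 ZF=0 PC=14 HALTED

Answer: yes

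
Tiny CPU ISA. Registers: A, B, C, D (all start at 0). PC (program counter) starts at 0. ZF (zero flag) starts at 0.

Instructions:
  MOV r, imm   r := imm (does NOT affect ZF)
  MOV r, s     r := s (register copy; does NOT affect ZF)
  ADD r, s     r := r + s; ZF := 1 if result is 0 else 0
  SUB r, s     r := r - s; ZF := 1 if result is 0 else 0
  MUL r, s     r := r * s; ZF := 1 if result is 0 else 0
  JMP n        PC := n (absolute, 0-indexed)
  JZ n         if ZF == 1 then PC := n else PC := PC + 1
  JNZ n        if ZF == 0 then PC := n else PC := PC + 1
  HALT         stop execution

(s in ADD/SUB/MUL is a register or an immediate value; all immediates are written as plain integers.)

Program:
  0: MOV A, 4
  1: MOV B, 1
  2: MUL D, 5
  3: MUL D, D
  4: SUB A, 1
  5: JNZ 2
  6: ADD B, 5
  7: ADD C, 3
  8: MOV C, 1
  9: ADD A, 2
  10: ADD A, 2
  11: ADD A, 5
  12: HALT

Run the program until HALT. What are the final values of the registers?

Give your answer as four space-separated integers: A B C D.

Step 1: PC=0 exec 'MOV A, 4'. After: A=4 B=0 C=0 D=0 ZF=0 PC=1
Step 2: PC=1 exec 'MOV B, 1'. After: A=4 B=1 C=0 D=0 ZF=0 PC=2
Step 3: PC=2 exec 'MUL D, 5'. After: A=4 B=1 C=0 D=0 ZF=1 PC=3
Step 4: PC=3 exec 'MUL D, D'. After: A=4 B=1 C=0 D=0 ZF=1 PC=4
Step 5: PC=4 exec 'SUB A, 1'. After: A=3 B=1 C=0 D=0 ZF=0 PC=5
Step 6: PC=5 exec 'JNZ 2'. After: A=3 B=1 C=0 D=0 ZF=0 PC=2
Step 7: PC=2 exec 'MUL D, 5'. After: A=3 B=1 C=0 D=0 ZF=1 PC=3
Step 8: PC=3 exec 'MUL D, D'. After: A=3 B=1 C=0 D=0 ZF=1 PC=4
Step 9: PC=4 exec 'SUB A, 1'. After: A=2 B=1 C=0 D=0 ZF=0 PC=5
Step 10: PC=5 exec 'JNZ 2'. After: A=2 B=1 C=0 D=0 ZF=0 PC=2
Step 11: PC=2 exec 'MUL D, 5'. After: A=2 B=1 C=0 D=0 ZF=1 PC=3
Step 12: PC=3 exec 'MUL D, D'. After: A=2 B=1 C=0 D=0 ZF=1 PC=4
Step 13: PC=4 exec 'SUB A, 1'. After: A=1 B=1 C=0 D=0 ZF=0 PC=5
Step 14: PC=5 exec 'JNZ 2'. After: A=1 B=1 C=0 D=0 ZF=0 PC=2
Step 15: PC=2 exec 'MUL D, 5'. After: A=1 B=1 C=0 D=0 ZF=1 PC=3
Step 16: PC=3 exec 'MUL D, D'. After: A=1 B=1 C=0 D=0 ZF=1 PC=4
Step 17: PC=4 exec 'SUB A, 1'. After: A=0 B=1 C=0 D=0 ZF=1 PC=5
Step 18: PC=5 exec 'JNZ 2'. After: A=0 B=1 C=0 D=0 ZF=1 PC=6
Step 19: PC=6 exec 'ADD B, 5'. After: A=0 B=6 C=0 D=0 ZF=0 PC=7
Step 20: PC=7 exec 'ADD C, 3'. After: A=0 B=6 C=3 D=0 ZF=0 PC=8
Step 21: PC=8 exec 'MOV C, 1'. After: A=0 B=6 C=1 D=0 ZF=0 PC=9
Step 22: PC=9 exec 'ADD A, 2'. After: A=2 B=6 C=1 D=0 ZF=0 PC=10
Step 23: PC=10 exec 'ADD A, 2'. After: A=4 B=6 C=1 D=0 ZF=0 PC=11
Step 24: PC=11 exec 'ADD A, 5'. After: A=9 B=6 C=1 D=0 ZF=0 PC=12
Step 25: PC=12 exec 'HALT'. After: A=9 B=6 C=1 D=0 ZF=0 PC=12 HALTED

Answer: 9 6 1 0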